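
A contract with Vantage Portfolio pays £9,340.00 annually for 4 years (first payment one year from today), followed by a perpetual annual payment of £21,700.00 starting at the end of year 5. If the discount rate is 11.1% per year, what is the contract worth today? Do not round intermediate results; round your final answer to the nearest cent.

PV of 4-year annuity: £9,340.00 × [1 − (1+0.111)^−4] / 0.111 = 28915.08286
Perpetuity value at year 4: £21,700.00 / 0.111 = 195495.49550
PV of perpetuity: 195495.49550 / (1+0.111)^4 = 128315.91326
Total PV = 28915.08286 + 128315.91326 = 157230.99612

£157231.00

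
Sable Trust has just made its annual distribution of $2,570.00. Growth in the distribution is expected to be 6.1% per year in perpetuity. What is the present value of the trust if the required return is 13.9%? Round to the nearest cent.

D₁ = D₀ × (1 + g) = $2,570.00 × 1.061 = $2,726.7700
Growing perpetuity: P = D₁ / (r − g) = $2,726.7700 / (0.139 − 0.061) = $34,958.59

$34958.59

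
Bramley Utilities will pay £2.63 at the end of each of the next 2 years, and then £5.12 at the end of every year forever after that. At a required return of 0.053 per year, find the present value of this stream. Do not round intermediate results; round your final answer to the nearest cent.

£91.99

PV of 2-year annuity: £2.63 × [1 − (1+0.053)^−2] / 0.053 = 4.86954
Perpetuity value at year 2: £5.12 / 0.053 = 96.60377
PV of perpetuity: 96.60377 / (1+0.053)^2 = 87.12391
Total PV = 4.86954 + 87.12391 = 91.99345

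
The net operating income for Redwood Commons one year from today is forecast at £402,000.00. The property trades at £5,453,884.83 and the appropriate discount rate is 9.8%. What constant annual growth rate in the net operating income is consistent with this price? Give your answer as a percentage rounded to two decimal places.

P = D₁/(r−g) ⇒ g = r − D₁/P = 0.098 − £402,000.00/£5,453,884.83 = 0.024291

2.43%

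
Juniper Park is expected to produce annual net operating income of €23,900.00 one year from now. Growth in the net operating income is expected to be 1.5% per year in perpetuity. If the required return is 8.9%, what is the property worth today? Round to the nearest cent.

Growing perpetuity: P = D₁ / (r − g) = €23,900.0000 / (0.089 − 0.015) = €322,972.97

€322972.97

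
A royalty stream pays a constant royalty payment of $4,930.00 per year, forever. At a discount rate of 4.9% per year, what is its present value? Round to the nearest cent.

Level perpetuity: PV = C / r = $4,930.00 / 0.049 = $100,612.24

$100612.24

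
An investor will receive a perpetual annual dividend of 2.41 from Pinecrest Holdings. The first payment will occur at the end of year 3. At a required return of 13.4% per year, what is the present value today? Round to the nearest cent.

13.99

Value at end of year 2: C / r = 2.41 / 0.134 = 17.9851
Discount to today: PV = 17.9851 / (1 + 0.134)^2 = 17.9851 / 1.285956 = 13.99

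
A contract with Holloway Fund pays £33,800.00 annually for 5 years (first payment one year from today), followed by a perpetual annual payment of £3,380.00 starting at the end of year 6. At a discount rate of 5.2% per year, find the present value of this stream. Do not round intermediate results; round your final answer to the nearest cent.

PV of 5-year annuity: £33,800.00 × [1 − (1+0.052)^−5] / 0.052 = 145530.79802
Perpetuity value at year 5: £3,380.00 / 0.052 = 65000.00000
PV of perpetuity: 65000.00000 / (1+0.052)^5 = 50446.92020
Total PV = 145530.79802 + 50446.92020 = 195977.71822

£195977.72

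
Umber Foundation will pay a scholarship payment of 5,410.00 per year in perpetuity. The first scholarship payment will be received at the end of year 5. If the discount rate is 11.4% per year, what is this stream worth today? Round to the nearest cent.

Value at end of year 4: C / r = 5,410.00 / 0.114 = 47,456.1404
Discount to today: PV = 47,456.1404 / (1 + 0.114)^4 = 47,456.1404 / 1.540071 = 30,814.25

30814.25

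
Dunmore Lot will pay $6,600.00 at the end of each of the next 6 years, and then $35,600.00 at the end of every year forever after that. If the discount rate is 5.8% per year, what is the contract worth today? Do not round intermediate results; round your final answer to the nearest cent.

PV of 6-year annuity: $6,600.00 × [1 − (1+0.058)^−6] / 0.058 = 32659.28129
Perpetuity value at year 6: $35,600.00 / 0.058 = 613793.10345
PV of perpetuity: 613793.10345 / (1+0.058)^6 = 437630.91953
Total PV = 32659.28129 + 437630.91953 = 470290.20082

$470290.20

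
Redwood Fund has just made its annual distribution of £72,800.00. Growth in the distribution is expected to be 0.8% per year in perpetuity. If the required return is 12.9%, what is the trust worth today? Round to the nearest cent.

D₁ = D₀ × (1 + g) = £72,800.00 × 1.008 = £73,382.4000
Growing perpetuity: P = D₁ / (r − g) = £73,382.4000 / (0.129 − 0.008) = £606,466.12

£606466.12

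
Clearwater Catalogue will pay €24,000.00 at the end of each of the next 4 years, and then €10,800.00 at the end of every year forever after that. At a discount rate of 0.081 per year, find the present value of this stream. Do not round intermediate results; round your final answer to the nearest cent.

€176956.27

PV of 4-year annuity: €24,000.00 × [1 − (1+0.081)^−4] / 0.081 = 79314.42665
Perpetuity value at year 4: €10,800.00 / 0.081 = 133333.33333
PV of perpetuity: 133333.33333 / (1+0.081)^4 = 97641.84134
Total PV = 79314.42665 + 97641.84134 = 176956.26799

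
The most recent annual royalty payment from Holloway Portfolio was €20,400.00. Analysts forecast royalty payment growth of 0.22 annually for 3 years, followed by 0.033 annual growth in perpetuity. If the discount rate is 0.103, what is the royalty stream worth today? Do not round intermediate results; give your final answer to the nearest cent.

D_1 = 24888.00000
D_2 = 30363.36000
D_3 = 37043.29920
Terminal value at year 3: TV = D_3×(1+g_2)/(r−g_2) = 38265.72807/0.07 = 546653.25819
P_0 = D_1/(1+r)^1 + D_2/(1+r)^2 + D_3/(1+r)^3 + TV/(1+r)^3
    = 22563.91659 + 24957.36921 + 27604.70575 + 407366.58624 = 482492.57779

€482492.58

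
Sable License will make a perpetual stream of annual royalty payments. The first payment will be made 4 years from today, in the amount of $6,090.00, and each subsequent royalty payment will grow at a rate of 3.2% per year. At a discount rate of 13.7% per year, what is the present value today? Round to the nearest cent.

Value at end of year 3: C₁ / (r − g) = $6,090.00 / (0.137 − 0.032) = $58,000.0000
Discount to today: PV = $58,000.0000 / (1 + 0.137)^3 = $58,000.0000 / 1.469878 = $39,459.05

$39459.05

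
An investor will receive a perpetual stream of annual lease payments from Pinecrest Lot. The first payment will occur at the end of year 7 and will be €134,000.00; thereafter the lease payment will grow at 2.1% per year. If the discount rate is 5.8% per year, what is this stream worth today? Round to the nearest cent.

Value at end of year 6: C₁ / (r − g) = €134,000.00 / (0.058 − 0.021) = €3,621,621.6216
Discount to today: PV = €3,621,621.6216 / (1 + 0.058)^6 = €3,621,621.6216 / 1.402536 = €2,582,195.19

€2582195.19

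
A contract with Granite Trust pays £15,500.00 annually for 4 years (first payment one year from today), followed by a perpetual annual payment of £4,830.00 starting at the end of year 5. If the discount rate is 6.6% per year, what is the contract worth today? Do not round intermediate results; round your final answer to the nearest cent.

PV of 4-year annuity: £15,500.00 × [1 − (1+0.066)^−4] / 0.066 = 52979.37387
Perpetuity value at year 4: £4,830.00 / 0.066 = 73181.81818
PV of perpetuity: 73181.81818 / (1+0.066)^4 = 56672.76168
Total PV = 52979.37387 + 56672.76168 = 109652.13555

£109652.14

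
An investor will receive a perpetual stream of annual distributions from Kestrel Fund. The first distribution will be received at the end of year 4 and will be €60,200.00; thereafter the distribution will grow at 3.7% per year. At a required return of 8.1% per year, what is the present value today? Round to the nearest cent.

€1083095.45

Value at end of year 3: C₁ / (r − g) = €60,200.00 / (0.081 − 0.037) = €1,368,181.8182
Discount to today: PV = €1,368,181.8182 / (1 + 0.081)^3 = €1,368,181.8182 / 1.263214 = €1,083,095.45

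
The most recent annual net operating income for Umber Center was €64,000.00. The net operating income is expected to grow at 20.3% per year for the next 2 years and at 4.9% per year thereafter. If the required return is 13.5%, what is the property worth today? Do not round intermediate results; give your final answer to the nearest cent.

D_1 = 76992.00000
D_2 = 92621.37600
Terminal value at year 2: TV = D_2×(1+g_2)/(r−g_2) = 97159.82342/0.086 = 1129765.38865
P_0 = D_1/(1+r)^1 + D_2/(1+r)^2 + TV/(1+r)^2
    = 67834.36123 + 71898.44631 + 876993.83931 = 1016726.64686

€1016726.65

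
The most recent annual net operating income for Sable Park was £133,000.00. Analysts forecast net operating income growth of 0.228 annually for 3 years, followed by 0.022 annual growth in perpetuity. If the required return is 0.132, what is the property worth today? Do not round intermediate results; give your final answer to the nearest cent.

£2048068.75

D_1 = 163324.00000
D_2 = 200561.87200
D_3 = 246289.97882
Terminal value at year 3: TV = D_3×(1+g_2)/(r−g_2) = 251708.35835/0.11 = 2288257.80318
P_0 = D_1/(1+r)^1 + D_2/(1+r)^2 + D_3/(1+r)^3 + TV/(1+r)^3
    = 144279.15194 + 156514.83974 + 169788.18304 + 1577486.57334 = 2048068.74806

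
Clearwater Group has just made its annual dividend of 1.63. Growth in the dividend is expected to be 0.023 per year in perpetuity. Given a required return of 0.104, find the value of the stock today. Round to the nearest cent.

D₁ = D₀ × (1 + g) = 1.63 × 1.023 = 1.6675
Growing perpetuity: P = D₁ / (r − g) = 1.6675 / (0.104 − 0.023) = 20.59

20.59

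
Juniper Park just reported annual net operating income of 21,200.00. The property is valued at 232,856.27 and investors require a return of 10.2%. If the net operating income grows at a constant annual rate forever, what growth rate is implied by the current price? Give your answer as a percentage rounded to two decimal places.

1.00%

P = D₀(1+g)/(r−g) ⇒ P(r−g) = D₀(1+g) ⇒ g(P+D₀) = P·r − D₀
g = (P·r − D₀)/(P + D₀) = (232,856.27×0.102 − 21,200.00) / (232,856.27 + 21,200.00) = 0.010042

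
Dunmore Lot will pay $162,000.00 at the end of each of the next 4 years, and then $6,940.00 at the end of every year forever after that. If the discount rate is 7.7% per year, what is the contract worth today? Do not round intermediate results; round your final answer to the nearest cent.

PV of 4-year annuity: $162,000.00 × [1 − (1+0.077)^−4] / 0.077 = 540167.15514
Perpetuity value at year 4: $6,940.00 / 0.077 = 90129.87013
PV of perpetuity: 90129.87013 / (1+0.077)^4 = 66989.37595
Total PV = 540167.15514 + 66989.37595 = 607156.53109

$607156.53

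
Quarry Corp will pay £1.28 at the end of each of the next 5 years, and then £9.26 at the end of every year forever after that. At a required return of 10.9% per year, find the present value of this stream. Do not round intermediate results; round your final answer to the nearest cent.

PV of 5-year annuity: £1.28 × [1 − (1+0.109)^−5] / 0.109 = 4.74267
Perpetuity value at year 5: £9.26 / 0.109 = 84.95413
PV of perpetuity: 84.95413 / (1+0.109)^5 = 50.64386
Total PV = 4.74267 + 50.64386 = 55.38653

£55.39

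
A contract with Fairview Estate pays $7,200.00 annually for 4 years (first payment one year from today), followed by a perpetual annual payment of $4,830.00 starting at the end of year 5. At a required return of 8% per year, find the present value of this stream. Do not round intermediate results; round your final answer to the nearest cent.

$68224.74

PV of 4-year annuity: $7,200.00 × [1 − (1+0.08)^−4] / 0.08 = 23847.31325
Perpetuity value at year 4: $4,830.00 / 0.08 = 60375.00000
PV of perpetuity: 60375.00000 / (1+0.08)^4 = 44377.42736
Total PV = 23847.31325 + 44377.42736 = 68224.74061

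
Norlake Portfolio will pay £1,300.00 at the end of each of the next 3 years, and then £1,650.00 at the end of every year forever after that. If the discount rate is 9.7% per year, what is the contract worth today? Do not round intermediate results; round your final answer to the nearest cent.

£16135.29

PV of 3-year annuity: £1,300.00 × [1 − (1+0.097)^−3] / 0.097 = 3250.05890
Perpetuity value at year 3: £1,650.00 / 0.097 = 17010.30928
PV of perpetuity: 17010.30928 / (1+0.097)^3 = 12885.23451
Total PV = 3250.05890 + 12885.23451 = 16135.29342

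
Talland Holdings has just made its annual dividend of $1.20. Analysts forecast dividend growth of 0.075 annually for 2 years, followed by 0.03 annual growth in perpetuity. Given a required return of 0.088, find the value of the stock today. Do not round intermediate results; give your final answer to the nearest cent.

D_1 = 1.29000
D_2 = 1.38675
Terminal value at year 2: TV = D_2×(1+g_2)/(r−g_2) = 1.42835/0.058 = 24.62677
P_0 = D_1/(1+r)^1 + D_2/(1+r)^2 + TV/(1+r)^2
    = 1.18566 + 1.17149 + 20.80413 = 23.16129

$23.16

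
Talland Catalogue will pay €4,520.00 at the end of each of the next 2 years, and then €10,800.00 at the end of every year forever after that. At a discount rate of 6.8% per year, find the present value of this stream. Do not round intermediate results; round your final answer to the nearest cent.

€147437.62

PV of 2-year annuity: €4,520.00 × [1 − (1+0.068)^−2] / 0.068 = 8194.95294
Perpetuity value at year 2: €10,800.00 / 0.068 = 158823.52941
PV of perpetuity: 158823.52941 / (1+0.068)^2 = 139242.66841
Total PV = 8194.95294 + 139242.66841 = 147437.62135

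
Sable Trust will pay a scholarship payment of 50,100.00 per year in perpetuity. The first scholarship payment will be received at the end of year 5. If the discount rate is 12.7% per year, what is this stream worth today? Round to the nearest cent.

244533.49

Value at end of year 4: C / r = 50,100.00 / 0.127 = 394,488.1890
Discount to today: PV = 394,488.1890 / (1 + 0.127)^4 = 394,488.1890 / 1.613228 = 244,533.49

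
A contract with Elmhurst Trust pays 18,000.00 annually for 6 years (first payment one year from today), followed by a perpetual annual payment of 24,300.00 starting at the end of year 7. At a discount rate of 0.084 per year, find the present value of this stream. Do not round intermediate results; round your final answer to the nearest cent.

PV of 6-year annuity: 18,000.00 × [1 − (1+0.084)^−6] / 0.084 = 82211.65507
Perpetuity value at year 6: 24,300.00 / 0.084 = 289285.71429
PV of perpetuity: 289285.71429 / (1+0.084)^6 = 178299.97994
Total PV = 82211.65507 + 178299.97994 = 260511.63501

260511.64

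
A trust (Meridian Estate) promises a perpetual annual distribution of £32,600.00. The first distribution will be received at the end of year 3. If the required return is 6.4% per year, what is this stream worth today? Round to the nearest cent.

Value at end of year 2: C / r = £32,600.00 / 0.064 = £509,375.0000
Discount to today: PV = £509,375.0000 / (1 + 0.064)^2 = £509,375.0000 / 1.132096 = £449,939.76

£449939.76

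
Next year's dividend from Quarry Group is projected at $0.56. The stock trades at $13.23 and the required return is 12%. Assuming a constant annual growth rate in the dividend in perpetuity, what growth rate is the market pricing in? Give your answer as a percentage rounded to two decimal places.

7.77%

P = D₁/(r−g) ⇒ g = r − D₁/P = 0.12 − $0.56/$13.23 = 0.077672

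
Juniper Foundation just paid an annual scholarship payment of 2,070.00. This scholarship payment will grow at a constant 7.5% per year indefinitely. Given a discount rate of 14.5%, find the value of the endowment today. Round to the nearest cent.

D₁ = D₀ × (1 + g) = 2,070.00 × 1.075 = 2,225.2500
Growing perpetuity: P = D₁ / (r − g) = 2,225.2500 / (0.145 − 0.075) = 31,789.29

31789.29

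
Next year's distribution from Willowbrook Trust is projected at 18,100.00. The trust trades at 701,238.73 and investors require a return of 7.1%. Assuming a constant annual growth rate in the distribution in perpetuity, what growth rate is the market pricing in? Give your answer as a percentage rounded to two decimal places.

P = D₁/(r−g) ⇒ g = r − D₁/P = 0.071 − 18,100.00/701,238.73 = 0.045189

4.52%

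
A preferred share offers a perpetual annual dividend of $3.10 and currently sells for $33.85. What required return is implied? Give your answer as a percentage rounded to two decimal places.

P = C/r ⇒ r = C/P = $3.10/$33.85 = 0.091581

9.16%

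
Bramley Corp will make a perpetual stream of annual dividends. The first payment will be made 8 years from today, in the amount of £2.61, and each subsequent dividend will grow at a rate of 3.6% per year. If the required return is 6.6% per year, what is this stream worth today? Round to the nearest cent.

£55.62

Value at end of year 7: C₁ / (r − g) = £2.61 / (0.066 − 0.036) = £87.0000
Discount to today: PV = £87.0000 / (1 + 0.066)^7 = £87.0000 / 1.564229 = £55.62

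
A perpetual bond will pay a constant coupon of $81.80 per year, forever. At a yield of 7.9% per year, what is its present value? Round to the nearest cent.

Level perpetuity: PV = C / r = $81.80 / 0.079 = $1,035.44

$1035.44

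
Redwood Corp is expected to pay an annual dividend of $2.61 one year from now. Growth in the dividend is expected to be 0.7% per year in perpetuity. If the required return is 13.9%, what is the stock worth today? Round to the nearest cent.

Growing perpetuity: P = D₁ / (r − g) = $2.6100 / (0.139 − 0.007) = $19.77

$19.77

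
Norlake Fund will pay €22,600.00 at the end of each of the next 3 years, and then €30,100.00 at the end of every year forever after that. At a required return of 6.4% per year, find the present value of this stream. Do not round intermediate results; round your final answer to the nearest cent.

€450412.36

PV of 3-year annuity: €22,600.00 × [1 − (1+0.064)^−3] / 0.064 = 59965.76395
Perpetuity value at year 3: €30,100.00 / 0.064 = 470312.50000
PV of perpetuity: 470312.50000 / (1+0.064)^3 = 390446.59315
Total PV = 59965.76395 + 390446.59315 = 450412.35710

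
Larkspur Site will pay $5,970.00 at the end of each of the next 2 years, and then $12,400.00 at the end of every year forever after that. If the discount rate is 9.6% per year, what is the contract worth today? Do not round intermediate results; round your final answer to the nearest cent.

PV of 2-year annuity: $5,970.00 × [1 − (1+0.096)^−2] / 0.096 = 10417.04406
Perpetuity value at year 2: $12,400.00 / 0.096 = 129166.66667
PV of perpetuity: 129166.66667 / (1+0.096)^2 = 107529.92523
Total PV = 10417.04406 + 107529.92523 = 117946.96929

$117946.97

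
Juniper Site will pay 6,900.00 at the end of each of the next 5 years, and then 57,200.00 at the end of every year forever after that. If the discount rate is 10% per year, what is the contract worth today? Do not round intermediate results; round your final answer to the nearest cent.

PV of 5-year annuity: 6,900.00 × [1 − (1+0.1)^−5] / 0.1 = 26156.42871
Perpetuity value at year 5: 57,200.00 / 0.1 = 572000.00000
PV of perpetuity: 572000.00000 / (1+0.1)^5 = 355166.99679
Total PV = 26156.42871 + 355166.99679 = 381323.42550

381323.43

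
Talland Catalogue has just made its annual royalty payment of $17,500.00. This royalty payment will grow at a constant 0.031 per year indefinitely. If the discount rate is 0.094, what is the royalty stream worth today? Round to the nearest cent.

$286388.89

D₁ = D₀ × (1 + g) = $17,500.00 × 1.031 = $18,042.5000
Growing perpetuity: P = D₁ / (r − g) = $18,042.5000 / (0.094 − 0.031) = $286,388.89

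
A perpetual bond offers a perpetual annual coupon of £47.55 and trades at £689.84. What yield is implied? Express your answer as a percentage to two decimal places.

P = C/r ⇒ r = C/P = £47.55/£689.84 = 0.068929

6.89%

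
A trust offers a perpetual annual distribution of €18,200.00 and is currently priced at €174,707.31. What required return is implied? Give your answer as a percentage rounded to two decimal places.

P = C/r ⇒ r = C/P = €18,200.00/€174,707.31 = 0.104174

10.42%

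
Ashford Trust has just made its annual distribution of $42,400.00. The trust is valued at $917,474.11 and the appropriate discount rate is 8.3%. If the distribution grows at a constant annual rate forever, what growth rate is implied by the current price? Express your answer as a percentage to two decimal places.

P = D₀(1+g)/(r−g) ⇒ P(r−g) = D₀(1+g) ⇒ g(P+D₀) = P·r − D₀
g = (P·r − D₀)/(P + D₀) = ($917,474.11×0.083 − $42,400.00) / ($917,474.11 + $42,400.00) = 0.035161

3.52%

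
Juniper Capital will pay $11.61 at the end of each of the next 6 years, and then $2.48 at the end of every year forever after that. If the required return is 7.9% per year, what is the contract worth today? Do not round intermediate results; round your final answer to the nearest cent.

$73.73

PV of 6-year annuity: $11.61 × [1 − (1+0.079)^−6] / 0.079 = 53.83484
Perpetuity value at year 6: $2.48 / 0.079 = 31.39241
PV of perpetuity: 31.39241 / (1+0.079)^6 = 19.89280
Total PV = 53.83484 + 19.89280 = 73.72764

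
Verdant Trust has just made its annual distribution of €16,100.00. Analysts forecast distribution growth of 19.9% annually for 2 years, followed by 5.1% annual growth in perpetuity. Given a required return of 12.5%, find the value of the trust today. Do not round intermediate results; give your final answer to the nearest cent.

€295181.56

D_1 = 19303.90000
D_2 = 23145.37610
Terminal value at year 2: TV = D_2×(1+g_2)/(r−g_2) = 24325.79028/0.074 = 328726.89569
P_0 = D_1/(1+r)^1 + D_2/(1+r)^2 + TV/(1+r)^2
    = 17159.02222 + 18287.70457 + 259734.83116 = 295181.55796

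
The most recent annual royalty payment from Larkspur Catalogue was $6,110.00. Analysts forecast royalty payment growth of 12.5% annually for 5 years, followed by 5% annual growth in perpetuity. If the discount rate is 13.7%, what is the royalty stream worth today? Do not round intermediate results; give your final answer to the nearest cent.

D_1 = 6873.75000
D_2 = 7732.96875
D_3 = 8699.58984
D_4 = 9787.03857
D_5 = 11010.41840
Terminal value at year 5: TV = D_5×(1+g_2)/(r−g_2) = 11560.93932/0.087 = 132884.35995
P_0 = D_1/(1+r)^1 + D_2/(1+r)^2 + D_3/(1+r)^3 + D_4/(1+r)^4 + D_5/(1+r)^5 + TV/(1+r)^5
    = 6045.51451 + 5981.70961 + 5918.57811 + 5856.11291 + 5794.30696 + 69931.29095 = 99527.51305

$99527.51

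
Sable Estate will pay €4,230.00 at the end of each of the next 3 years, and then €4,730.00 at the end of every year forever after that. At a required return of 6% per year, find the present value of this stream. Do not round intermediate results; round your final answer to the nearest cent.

PV of 3-year annuity: €4,230.00 × [1 − (1+0.06)^−3] / 0.06 = 11306.84055
Perpetuity value at year 3: €4,730.00 / 0.06 = 78833.33333
PV of perpetuity: 78833.33333 / (1+0.06)^3 = 66189.98681
Total PV = 11306.84055 + 66189.98681 = 77496.82736

€77496.83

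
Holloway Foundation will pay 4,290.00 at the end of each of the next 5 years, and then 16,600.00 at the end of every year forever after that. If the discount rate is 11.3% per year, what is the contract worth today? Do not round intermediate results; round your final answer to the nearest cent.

101747.43

PV of 5-year annuity: 4,290.00 × [1 − (1+0.113)^−5] / 0.113 = 15736.46670
Perpetuity value at year 5: 16,600.00 / 0.113 = 146902.65487
PV of perpetuity: 146902.65487 / (1+0.113)^5 = 86010.96552
Total PV = 15736.46670 + 86010.96552 = 101747.43222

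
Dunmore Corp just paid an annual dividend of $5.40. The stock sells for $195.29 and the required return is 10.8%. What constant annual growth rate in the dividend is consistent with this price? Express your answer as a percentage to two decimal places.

P = D₀(1+g)/(r−g) ⇒ P(r−g) = D₀(1+g) ⇒ g(P+D₀) = P·r − D₀
g = (P·r − D₀)/(P + D₀) = ($195.29×0.108 − $5.40) / ($195.29 + $5.40) = 0.078187

7.82%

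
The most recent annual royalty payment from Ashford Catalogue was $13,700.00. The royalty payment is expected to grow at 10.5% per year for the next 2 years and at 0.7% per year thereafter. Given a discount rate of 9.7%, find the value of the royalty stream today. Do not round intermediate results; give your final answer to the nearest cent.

$183232.12

D_1 = 15138.50000
D_2 = 16728.04250
Terminal value at year 2: TV = D_2×(1+g_2)/(r−g_2) = 16845.13880/0.09 = 187168.20886
P_0 = D_1/(1+r)^1 + D_2/(1+r)^2 + TV/(1+r)^2
    = 13799.90884 + 13900.54628 + 155531.66784 = 183232.12296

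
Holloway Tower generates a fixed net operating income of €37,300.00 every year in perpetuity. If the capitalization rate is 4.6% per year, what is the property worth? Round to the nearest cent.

€810869.57

Level perpetuity: PV = C / r = €37,300.00 / 0.046 = €810,869.57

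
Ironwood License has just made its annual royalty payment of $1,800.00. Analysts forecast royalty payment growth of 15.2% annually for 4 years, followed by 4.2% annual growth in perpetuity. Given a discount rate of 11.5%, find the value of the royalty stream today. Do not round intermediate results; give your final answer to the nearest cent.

D_1 = 2073.60000
D_2 = 2388.78720
D_3 = 2751.88285
D_4 = 3170.16905
Terminal value at year 4: TV = D_4×(1+g_2)/(r−g_2) = 3303.31615/0.073 = 45250.90614
P_0 = D_1/(1+r)^1 + D_2/(1+r)^2 + D_3/(1+r)^3 + D_4/(1+r)^4 + TV/(1+r)^4
    = 1859.73094 + 1921.44399 + 1985.20491 + 2051.08166 + 29277.08346 = 37094.54496

$37094.54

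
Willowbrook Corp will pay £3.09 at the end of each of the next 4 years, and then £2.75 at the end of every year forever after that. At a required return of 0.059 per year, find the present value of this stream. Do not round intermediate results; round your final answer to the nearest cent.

PV of 4-year annuity: £3.09 × [1 − (1+0.059)^−4] / 0.059 = 10.73174
Perpetuity value at year 4: £2.75 / 0.059 = 46.61017
PV of perpetuity: 46.61017 / (1+0.059)^4 = 37.05927
Total PV = 10.73174 + 37.05927 = 47.79101

£47.79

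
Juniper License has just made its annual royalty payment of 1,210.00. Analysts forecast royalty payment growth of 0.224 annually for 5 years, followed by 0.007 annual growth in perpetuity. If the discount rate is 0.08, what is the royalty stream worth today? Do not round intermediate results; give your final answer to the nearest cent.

D_1 = 1481.04000
D_2 = 1812.79296
D_3 = 2218.85858
D_4 = 2715.88291
D_5 = 3324.24068
Terminal value at year 5: TV = D_5×(1+g_2)/(r−g_2) = 3347.51036/0.073 = 45856.30632
P_0 = D_1/(1+r)^1 + D_2/(1+r)^2 + D_3/(1+r)^3 + D_4/(1+r)^4 + D_5/(1+r)^5 + TV/(1+r)^5
    = 1371.33333 + 1554.17778 + 1761.40148 + 1996.25501 + 2262.42235 + 31209.03156 = 40154.62151

40154.62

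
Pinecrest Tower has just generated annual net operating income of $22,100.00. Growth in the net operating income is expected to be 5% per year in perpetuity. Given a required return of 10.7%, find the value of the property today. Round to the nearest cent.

D₁ = D₀ × (1 + g) = $22,100.00 × 1.05 = $23,205.0000
Growing perpetuity: P = D₁ / (r − g) = $23,205.0000 / (0.107 − 0.05) = $407,105.26

$407105.26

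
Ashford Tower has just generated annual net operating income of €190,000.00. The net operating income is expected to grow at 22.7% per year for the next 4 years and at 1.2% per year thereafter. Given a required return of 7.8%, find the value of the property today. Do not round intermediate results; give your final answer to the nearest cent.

€5951318.14

D_1 = 233130.00000
D_2 = 286050.51000
D_3 = 350983.97577
D_4 = 430657.33827
Terminal value at year 4: TV = D_4×(1+g_2)/(r−g_2) = 435825.22633/0.066 = 6603412.52014
P_0 = D_1/(1+r)^1 + D_2/(1+r)^2 + D_3/(1+r)^3 + D_4/(1+r)^4 + TV/(1+r)^4
    = 216261.59555 + 246153.04057 + 280176.04896 + 318901.68096 + 4889825.77475 = 5951318.14080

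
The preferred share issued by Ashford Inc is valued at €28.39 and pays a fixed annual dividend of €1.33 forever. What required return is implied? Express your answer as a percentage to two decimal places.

P = C/r ⇒ r = C/P = €1.33/€28.39 = 0.046847

4.68%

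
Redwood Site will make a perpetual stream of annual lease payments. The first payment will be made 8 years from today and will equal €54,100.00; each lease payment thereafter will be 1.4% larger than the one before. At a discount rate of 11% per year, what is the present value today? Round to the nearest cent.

€271434.58

Value at end of year 7: C₁ / (r − g) = €54,100.00 / (0.11 − 0.014) = €563,541.6667
Discount to today: PV = €563,541.6667 / (1 + 0.11)^7 = €563,541.6667 / 2.076160 = €271,434.58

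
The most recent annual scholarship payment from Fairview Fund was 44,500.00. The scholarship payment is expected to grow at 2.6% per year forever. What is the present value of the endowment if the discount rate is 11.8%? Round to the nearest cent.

D₁ = D₀ × (1 + g) = 44,500.00 × 1.026 = 45,657.0000
Growing perpetuity: P = D₁ / (r − g) = 45,657.0000 / (0.118 − 0.026) = 496,271.74

496271.74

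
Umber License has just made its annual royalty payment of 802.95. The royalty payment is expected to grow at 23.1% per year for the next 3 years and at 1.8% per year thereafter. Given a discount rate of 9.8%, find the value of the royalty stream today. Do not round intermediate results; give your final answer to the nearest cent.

17439.34

D_1 = 988.43145
D_2 = 1216.75911
D_3 = 1497.83047
Terminal value at year 3: TV = D_3×(1+g_2)/(r−g_2) = 1524.79142/0.08 = 19059.89274
P_0 = D_1/(1+r)^1 + D_2/(1+r)^2 + D_3/(1+r)^3 + TV/(1+r)^3
    = 900.21079 + 1009.25272 + 1131.50282 + 14398.37339 = 17439.33972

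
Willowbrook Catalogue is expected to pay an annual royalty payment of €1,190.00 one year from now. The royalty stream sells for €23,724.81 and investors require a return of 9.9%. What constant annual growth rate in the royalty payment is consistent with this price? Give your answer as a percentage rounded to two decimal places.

4.88%

P = D₁/(r−g) ⇒ g = r − D₁/P = 0.099 − €1,190.00/€23,724.81 = 0.048842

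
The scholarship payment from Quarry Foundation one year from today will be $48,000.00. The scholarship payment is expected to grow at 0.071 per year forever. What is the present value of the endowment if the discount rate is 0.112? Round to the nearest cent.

Growing perpetuity: P = D₁ / (r − g) = $48,000.0000 / (0.112 − 0.071) = $1,170,731.71

$1170731.71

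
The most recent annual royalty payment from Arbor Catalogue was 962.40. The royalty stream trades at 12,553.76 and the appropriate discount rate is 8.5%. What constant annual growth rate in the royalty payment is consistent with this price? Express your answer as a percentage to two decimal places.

P = D₀(1+g)/(r−g) ⇒ P(r−g) = D₀(1+g) ⇒ g(P+D₀) = P·r − D₀
g = (P·r − D₀)/(P + D₀) = (12,553.76×0.085 − 962.40) / (12,553.76 + 962.40) = 0.007744

0.77%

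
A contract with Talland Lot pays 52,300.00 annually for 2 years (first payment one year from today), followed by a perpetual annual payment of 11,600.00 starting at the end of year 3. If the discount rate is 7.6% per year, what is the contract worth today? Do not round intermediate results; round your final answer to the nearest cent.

PV of 2-year annuity: 52,300.00 × [1 − (1+0.076)^−2] / 0.076 = 93778.76204
Perpetuity value at year 2: 11,600.00 / 0.076 = 152631.57895
PV of perpetuity: 152631.57895 / (1+0.076)^2 = 131831.70056
Total PV = 93778.76204 + 131831.70056 = 225610.46260

225610.46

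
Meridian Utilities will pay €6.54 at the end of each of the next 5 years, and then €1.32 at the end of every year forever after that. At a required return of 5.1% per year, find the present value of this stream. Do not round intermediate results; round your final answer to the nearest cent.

PV of 5-year annuity: €6.54 × [1 − (1+0.051)^−5] / 0.051 = 28.23668
Perpetuity value at year 5: €1.32 / 0.051 = 25.88235
PV of perpetuity: 25.88235 / (1+0.051)^5 = 20.18321
Total PV = 28.23668 + 20.18321 = 48.41988

€48.42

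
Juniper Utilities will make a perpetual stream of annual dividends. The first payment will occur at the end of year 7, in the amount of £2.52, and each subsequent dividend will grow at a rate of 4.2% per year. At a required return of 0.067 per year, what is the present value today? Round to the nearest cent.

Value at end of year 6: C₁ / (r − g) = £2.52 / (0.067 − 0.042) = £100.8000
Discount to today: PV = £100.8000 / (1 + 0.067)^6 = £100.8000 / 1.475661 = £68.31

£68.31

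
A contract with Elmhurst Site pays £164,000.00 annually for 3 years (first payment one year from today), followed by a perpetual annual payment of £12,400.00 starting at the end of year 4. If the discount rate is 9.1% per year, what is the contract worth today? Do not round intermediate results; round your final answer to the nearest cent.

£519325.12

PV of 3-year annuity: £164,000.00 × [1 − (1+0.091)^−3] / 0.091 = 414393.58152
Perpetuity value at year 3: £12,400.00 / 0.091 = 136263.73626
PV of perpetuity: 136263.73626 / (1+0.091)^3 = 104931.53864
Total PV = 414393.58152 + 104931.53864 = 519325.12015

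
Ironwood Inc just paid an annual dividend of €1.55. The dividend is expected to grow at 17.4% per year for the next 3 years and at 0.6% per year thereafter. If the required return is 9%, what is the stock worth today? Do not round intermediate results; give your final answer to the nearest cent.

€28.60

D_1 = 1.81970
D_2 = 2.13633
D_3 = 2.50805
Terminal value at year 3: TV = D_3×(1+g_2)/(r−g_2) = 2.52310/0.084 = 30.03687
P_0 = D_1/(1+r)^1 + D_2/(1+r)^2 + D_3/(1+r)^3 + TV/(1+r)^3
    = 1.66945 + 1.79810 + 1.93667 + 23.19398 = 28.59820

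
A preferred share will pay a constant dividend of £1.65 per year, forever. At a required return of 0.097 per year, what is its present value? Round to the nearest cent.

£17.01

Level perpetuity: PV = C / r = £1.65 / 0.097 = £17.01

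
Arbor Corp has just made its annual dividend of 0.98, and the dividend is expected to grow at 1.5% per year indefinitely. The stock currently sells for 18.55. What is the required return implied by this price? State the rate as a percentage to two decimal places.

D₁ = 0.98 × 1.015 = 0.9947
P = D₁/(r − g) ⇒ r = D₁/P + g = 0.9947/18.55 + 0.015 = 0.053623 + 0.015 = 0.068623

6.86%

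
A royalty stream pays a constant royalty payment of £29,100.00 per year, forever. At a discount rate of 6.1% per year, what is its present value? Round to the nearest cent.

£477049.18

Level perpetuity: PV = C / r = £29,100.00 / 0.061 = £477,049.18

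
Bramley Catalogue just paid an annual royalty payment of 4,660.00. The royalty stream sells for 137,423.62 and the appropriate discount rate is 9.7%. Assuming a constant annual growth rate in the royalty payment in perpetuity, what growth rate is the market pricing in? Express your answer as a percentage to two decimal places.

6.10%

P = D₀(1+g)/(r−g) ⇒ P(r−g) = D₀(1+g) ⇒ g(P+D₀) = P·r − D₀
g = (P·r − D₀)/(P + D₀) = (137,423.62×0.097 − 4,660.00) / (137,423.62 + 4,660.00) = 0.061021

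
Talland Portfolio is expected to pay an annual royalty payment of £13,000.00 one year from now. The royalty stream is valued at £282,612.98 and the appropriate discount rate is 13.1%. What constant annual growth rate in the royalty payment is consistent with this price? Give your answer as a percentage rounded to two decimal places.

P = D₁/(r−g) ⇒ g = r − D₁/P = 0.131 − £13,000.00/£282,612.98 = 0.085001

8.50%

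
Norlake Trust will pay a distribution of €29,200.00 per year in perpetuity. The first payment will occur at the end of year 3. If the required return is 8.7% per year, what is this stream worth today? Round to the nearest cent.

Value at end of year 2: C / r = €29,200.00 / 0.087 = €335,632.1839
Discount to today: PV = €335,632.1839 / (1 + 0.087)^2 = €335,632.1839 / 1.181569 = €284,056.36

€284056.36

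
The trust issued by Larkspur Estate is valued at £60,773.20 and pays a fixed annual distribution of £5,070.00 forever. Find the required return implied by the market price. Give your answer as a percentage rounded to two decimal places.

8.34%

P = C/r ⇒ r = C/P = £5,070.00/£60,773.20 = 0.083425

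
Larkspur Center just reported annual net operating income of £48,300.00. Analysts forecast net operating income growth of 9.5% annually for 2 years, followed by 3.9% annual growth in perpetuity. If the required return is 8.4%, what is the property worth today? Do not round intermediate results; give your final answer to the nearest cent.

£1236016.61

D_1 = 52888.50000
D_2 = 57912.90750
Terminal value at year 2: TV = D_2×(1+g_2)/(r−g_2) = 60171.51089/0.045 = 1337144.68650
P_0 = D_1/(1+r)^1 + D_2/(1+r)^2 + TV/(1+r)^2
    = 48790.12915 + 49285.23194 + 1137941.24408 = 1236016.60517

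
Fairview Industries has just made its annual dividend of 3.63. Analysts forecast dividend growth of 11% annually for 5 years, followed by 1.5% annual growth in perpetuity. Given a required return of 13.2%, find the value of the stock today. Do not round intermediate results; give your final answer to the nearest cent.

D_1 = 4.02930
D_2 = 4.47252
D_3 = 4.96450
D_4 = 5.51060
D_5 = 6.11676
Terminal value at year 5: TV = D_5×(1+g_2)/(r−g_2) = 6.20851/0.117 = 53.06421
P_0 = D_1/(1+r)^1 + D_2/(1+r)^2 + D_3/(1+r)^3 + D_4/(1+r)^4 + D_5/(1+r)^5 + TV/(1+r)^5
    = 3.55945 + 3.49028 + 3.42244 + 3.35593 + 3.29071 + 28.54760 = 45.66641

45.67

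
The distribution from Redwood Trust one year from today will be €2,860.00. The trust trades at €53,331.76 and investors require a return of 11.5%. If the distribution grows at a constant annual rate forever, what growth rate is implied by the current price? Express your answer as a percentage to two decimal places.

P = D₁/(r−g) ⇒ g = r − D₁/P = 0.115 − €2,860.00/€53,331.76 = 0.061373

6.14%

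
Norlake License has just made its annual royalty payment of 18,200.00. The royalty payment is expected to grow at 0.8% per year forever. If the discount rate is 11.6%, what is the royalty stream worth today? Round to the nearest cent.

D₁ = D₀ × (1 + g) = 18,200.00 × 1.008 = 18,345.6000
Growing perpetuity: P = D₁ / (r − g) = 18,345.6000 / (0.116 − 0.008) = 169,866.67

169866.67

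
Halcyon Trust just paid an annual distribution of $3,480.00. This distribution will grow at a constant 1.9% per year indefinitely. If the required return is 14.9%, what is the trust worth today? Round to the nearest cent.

D₁ = D₀ × (1 + g) = $3,480.00 × 1.019 = $3,546.1200
Growing perpetuity: P = D₁ / (r − g) = $3,546.1200 / (0.149 − 0.019) = $27,277.85

$27277.85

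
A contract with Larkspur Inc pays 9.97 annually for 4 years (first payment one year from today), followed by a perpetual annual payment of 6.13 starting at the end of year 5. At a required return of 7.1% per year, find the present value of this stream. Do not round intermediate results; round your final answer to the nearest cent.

PV of 4-year annuity: 9.97 × [1 − (1+0.071)^−4] / 0.071 = 33.69440
Perpetuity value at year 4: 6.13 / 0.071 = 86.33803
PV of perpetuity: 86.33803 / (1+0.071)^4 = 65.62121
Total PV = 33.69440 + 65.62121 = 99.31561

99.32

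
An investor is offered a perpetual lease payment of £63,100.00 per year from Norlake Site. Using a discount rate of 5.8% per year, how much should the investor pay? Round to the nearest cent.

£1087931.03

Level perpetuity: PV = C / r = £63,100.00 / 0.058 = £1,087,931.03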